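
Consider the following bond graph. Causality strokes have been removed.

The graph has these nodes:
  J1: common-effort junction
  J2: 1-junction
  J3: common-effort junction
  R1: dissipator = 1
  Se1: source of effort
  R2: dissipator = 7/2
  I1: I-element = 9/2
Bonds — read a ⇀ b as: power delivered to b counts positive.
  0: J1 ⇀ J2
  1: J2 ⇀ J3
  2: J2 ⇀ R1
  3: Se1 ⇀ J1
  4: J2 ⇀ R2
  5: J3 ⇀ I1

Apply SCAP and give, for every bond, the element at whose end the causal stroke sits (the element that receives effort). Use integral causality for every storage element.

bond 3 stroke→J1  (Se1 fixes effort; stroke away)
bond 0 stroke→J2  (0-jn J1 has e-setter on 3)
bond 5 stroke→I1  (prefer integral on I1)
bond 1 stroke→J3  (closing 0-jn rule on J3)
bond 2 stroke→J2  (J2 flow already set via bond 1)
bond 4 stroke→J2  (1-jn J2 has f-setter on 1)

b0 stroke→J2
b1 stroke→J3
b2 stroke→J2
b3 stroke→J1
b4 stroke→J2
b5 stroke→I1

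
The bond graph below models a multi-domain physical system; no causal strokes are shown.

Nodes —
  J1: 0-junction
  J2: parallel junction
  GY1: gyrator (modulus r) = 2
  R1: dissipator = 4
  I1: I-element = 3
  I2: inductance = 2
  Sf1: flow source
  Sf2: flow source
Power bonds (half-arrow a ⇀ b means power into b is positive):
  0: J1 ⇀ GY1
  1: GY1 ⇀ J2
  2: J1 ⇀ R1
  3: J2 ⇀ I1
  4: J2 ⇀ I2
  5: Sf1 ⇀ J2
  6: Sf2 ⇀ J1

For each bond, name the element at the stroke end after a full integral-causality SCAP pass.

β5 |Sf1  (Sf1 fixes flow; stroke at Sf1)
β6 |Sf2  (Sf2: flow source, stroke at near end)
β3 |I1  (I1 outputs flow p/I1)
β4 |I2  (I2 integral (f out))
β1 |J2  (only one effort-in slot at J2)
β0 |J1  (through GY1, causality inverts; strokes same side of GY1)
β2 |R1  (0-jn J1 has e-setter on 0)

#0 stroke at J1
#1 stroke at J2
#2 stroke at R1
#3 stroke at I1
#4 stroke at I2
#5 stroke at Sf1
#6 stroke at Sf2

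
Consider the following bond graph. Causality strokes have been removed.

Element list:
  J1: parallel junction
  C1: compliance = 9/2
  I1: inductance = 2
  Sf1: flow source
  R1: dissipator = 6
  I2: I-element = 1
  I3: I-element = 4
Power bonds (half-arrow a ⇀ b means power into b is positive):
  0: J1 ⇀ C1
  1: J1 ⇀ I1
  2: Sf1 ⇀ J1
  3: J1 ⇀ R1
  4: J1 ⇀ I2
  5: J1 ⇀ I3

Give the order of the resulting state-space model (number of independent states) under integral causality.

b2 |Sf1  (Sf1: flow source, stroke at near end)
b0 |J1  (C1 outputs effort q/C1)
b1 |I1  (0-jn J1 has e-setter on 0)
b3 |R1  (0-jn J1 has e-setter on 0)
b4 |I2  (J1: bond 0 brought effort, rest push out)
b5 |I3  (J1 effort already set via bond 0)

4  (C1, I1, I2, I3 all integral)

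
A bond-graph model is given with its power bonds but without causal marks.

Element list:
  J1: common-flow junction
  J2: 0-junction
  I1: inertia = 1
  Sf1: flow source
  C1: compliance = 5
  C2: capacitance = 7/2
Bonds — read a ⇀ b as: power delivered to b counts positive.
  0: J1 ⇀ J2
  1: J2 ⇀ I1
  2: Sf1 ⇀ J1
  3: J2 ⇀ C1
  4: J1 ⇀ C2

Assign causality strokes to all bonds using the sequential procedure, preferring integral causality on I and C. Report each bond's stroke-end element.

bond 0 →J1
bond 1 →I1
bond 2 →Sf1
bond 3 →J2
bond 4 →J1

bond 2 →Sf1  (Sf1: flow source, stroke at near end)
bond 0 →J1  (common-f at J1 fixed by 2)
bond 4 →J1  (J1 flow already set via bond 2)
bond 1 →I1  (I1 integral (f out))
bond 3 →J2  (closing 0-jn rule on J2)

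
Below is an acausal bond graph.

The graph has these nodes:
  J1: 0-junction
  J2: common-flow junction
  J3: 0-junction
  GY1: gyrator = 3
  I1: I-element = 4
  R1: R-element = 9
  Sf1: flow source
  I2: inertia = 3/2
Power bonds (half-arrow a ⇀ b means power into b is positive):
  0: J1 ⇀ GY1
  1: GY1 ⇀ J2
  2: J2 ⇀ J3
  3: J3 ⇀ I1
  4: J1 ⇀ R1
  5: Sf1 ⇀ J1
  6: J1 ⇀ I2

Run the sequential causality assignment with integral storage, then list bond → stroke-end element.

β5 stroke at Sf1  (Sf1 fixes flow; stroke at Sf1)
β3 stroke at I1  (I1 outputs flow p/I1)
β2 stroke at J3  (J3: last free bond brings effort in)
β1 stroke at J2  (J2 flow already set via bond 2)
β0 stroke at J1  (GY1: gyrator matches bond 1)
β4 stroke at R1  (J1: bond 0 brought effort, rest push out)
β6 stroke at I2  (J1: bond 0 brought effort, rest push out)

#0 |J1
#1 |J2
#2 |J3
#3 |I1
#4 |R1
#5 |Sf1
#6 |I2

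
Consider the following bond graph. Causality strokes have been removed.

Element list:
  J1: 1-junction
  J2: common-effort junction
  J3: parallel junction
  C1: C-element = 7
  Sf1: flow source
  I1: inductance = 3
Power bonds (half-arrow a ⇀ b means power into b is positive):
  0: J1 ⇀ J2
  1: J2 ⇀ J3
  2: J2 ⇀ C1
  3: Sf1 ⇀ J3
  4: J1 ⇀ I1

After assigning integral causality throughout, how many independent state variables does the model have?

#3 |Sf1  (source Sf1 imposes f)
#1 |J3  (J3: last free bond brings effort in)
#2 |J2  (C1: C, integral causality)
#0 |J1  (J2 effort already set via bond 2)
#4 |I1  (J1: last free bond brings flow in)

2  (C1, I1 all integral)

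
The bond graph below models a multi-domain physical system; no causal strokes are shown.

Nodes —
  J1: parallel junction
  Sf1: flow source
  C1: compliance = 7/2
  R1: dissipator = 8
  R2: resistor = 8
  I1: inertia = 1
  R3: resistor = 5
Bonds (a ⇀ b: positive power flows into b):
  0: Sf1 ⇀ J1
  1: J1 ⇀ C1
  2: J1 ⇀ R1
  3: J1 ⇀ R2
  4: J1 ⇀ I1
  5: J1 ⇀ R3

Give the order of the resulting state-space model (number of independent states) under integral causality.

#0 |Sf1  (Sf1 (Sf) sets flow on bond)
#1 |J1  (C1 outputs effort q/C1)
#2 |R1  (common-e at J1 fixed by 1)
#3 |R2  (0-jn J1 has e-setter on 1)
#4 |I1  (common-e at J1 fixed by 1)
#5 |R3  (common-e at J1 fixed by 1)

2  (C1, I1 all integral)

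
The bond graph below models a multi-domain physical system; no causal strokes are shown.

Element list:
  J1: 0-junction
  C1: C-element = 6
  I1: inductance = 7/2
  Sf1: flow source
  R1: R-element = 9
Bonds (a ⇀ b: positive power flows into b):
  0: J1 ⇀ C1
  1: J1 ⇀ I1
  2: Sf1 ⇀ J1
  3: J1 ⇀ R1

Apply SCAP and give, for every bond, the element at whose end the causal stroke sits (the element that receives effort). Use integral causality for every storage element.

β2 stroke→Sf1  (Sf1 fixes flow; stroke at Sf1)
β0 stroke→J1  (C1 outputs effort q/C1)
β1 stroke→I1  (J1: bond 0 brought effort, rest push out)
β3 stroke→R1  (common-e at J1 fixed by 0)

#0 |J1
#1 |I1
#2 |Sf1
#3 |R1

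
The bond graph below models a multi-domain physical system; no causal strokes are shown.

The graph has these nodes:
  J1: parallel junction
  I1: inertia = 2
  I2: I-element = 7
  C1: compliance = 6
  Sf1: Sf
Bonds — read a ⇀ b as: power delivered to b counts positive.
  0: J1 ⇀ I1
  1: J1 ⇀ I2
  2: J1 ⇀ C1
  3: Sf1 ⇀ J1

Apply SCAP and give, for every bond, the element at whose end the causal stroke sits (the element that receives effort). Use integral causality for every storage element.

b0 stroke→I1
b1 stroke→I2
b2 stroke→J1
b3 stroke→Sf1

b3 →Sf1  (Sf1 (Sf) sets flow on bond)
b0 →I1  (prefer integral on I1)
b1 →I2  (I2 integral (f out))
b2 →J1  (J1 needs exactly one e-in)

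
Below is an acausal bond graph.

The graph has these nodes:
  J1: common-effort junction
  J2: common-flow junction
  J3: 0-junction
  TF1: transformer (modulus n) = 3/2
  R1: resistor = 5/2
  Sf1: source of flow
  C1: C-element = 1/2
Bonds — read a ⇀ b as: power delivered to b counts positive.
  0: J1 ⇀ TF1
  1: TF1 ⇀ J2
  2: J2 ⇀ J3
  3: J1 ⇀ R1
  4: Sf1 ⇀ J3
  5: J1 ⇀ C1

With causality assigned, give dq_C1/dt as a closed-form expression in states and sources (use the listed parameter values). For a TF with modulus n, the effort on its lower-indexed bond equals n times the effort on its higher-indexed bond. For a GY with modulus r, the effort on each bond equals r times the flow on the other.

bond 4 stroke→Sf1  (Sf1 fixes flow; stroke at Sf1)
bond 2 stroke→J3  (J3: last free bond brings effort in)
bond 1 stroke→J2  (common-f at J2 fixed by 2)
bond 0 stroke→TF1  (TF1 one-in-one-out from 1)
bond 5 stroke→J1  (prefer integral on C1)
bond 3 stroke→R1  (0-jn J1 has e-setter on 5)

dq_C1/dt = 2*F_Sf1/3 - 4*q_C1/5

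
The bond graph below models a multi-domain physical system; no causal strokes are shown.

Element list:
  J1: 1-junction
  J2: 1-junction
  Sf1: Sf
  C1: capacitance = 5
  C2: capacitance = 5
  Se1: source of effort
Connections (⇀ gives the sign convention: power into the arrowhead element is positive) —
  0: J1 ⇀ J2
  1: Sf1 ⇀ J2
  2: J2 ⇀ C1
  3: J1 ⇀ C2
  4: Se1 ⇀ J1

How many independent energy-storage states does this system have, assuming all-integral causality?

2  (C1, C2 all integral)

bond 1 |Sf1  (Sf1 fixes flow; stroke at Sf1)
bond 4 |J1  (Se1 (Se) sets effort on bond)
bond 0 |J2  (J2 flow already set via bond 1)
bond 2 |J2  (J2 flow already set via bond 1)
bond 3 |J1  (J1 flow already set via bond 0)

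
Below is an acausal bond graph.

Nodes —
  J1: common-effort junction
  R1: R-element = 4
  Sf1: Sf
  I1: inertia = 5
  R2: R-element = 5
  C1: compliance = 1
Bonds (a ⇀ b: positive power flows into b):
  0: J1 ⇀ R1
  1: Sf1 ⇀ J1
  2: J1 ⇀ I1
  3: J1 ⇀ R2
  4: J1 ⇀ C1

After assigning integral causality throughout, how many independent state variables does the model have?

2  (C1, I1 all integral)

β1 stroke→Sf1  (Sf1 (Sf) sets flow on bond)
β2 stroke→I1  (I1: I, integral causality)
β4 stroke→J1  (prefer integral on C1)
β0 stroke→R1  (common-e at J1 fixed by 4)
β3 stroke→R2  (0-jn J1 has e-setter on 4)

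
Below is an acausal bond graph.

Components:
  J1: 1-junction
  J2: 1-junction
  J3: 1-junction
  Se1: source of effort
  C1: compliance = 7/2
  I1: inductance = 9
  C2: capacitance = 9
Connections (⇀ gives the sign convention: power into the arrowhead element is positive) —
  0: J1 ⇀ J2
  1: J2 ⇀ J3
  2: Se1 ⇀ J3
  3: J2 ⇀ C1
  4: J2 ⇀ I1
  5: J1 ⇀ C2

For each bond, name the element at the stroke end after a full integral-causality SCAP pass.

b2 |J3  (Se1: effort source, stroke at far end)
b1 |J2  (J3: last free bond brings flow in)
b3 |J2  (prefer integral on C1)
b4 |I1  (I1 outputs flow p/I1)
b0 |J2  (common-f at J2 fixed by 4)
b5 |J1  (J1: bond 0 brought flow, rest push out)

b0 stroke at J2
b1 stroke at J2
b2 stroke at J3
b3 stroke at J2
b4 stroke at I1
b5 stroke at J1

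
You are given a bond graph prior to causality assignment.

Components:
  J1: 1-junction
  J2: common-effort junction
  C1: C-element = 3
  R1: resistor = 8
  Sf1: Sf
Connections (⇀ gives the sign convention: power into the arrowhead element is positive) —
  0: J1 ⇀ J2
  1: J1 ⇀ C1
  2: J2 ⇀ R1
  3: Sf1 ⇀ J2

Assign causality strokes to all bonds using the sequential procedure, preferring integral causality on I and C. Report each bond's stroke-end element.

#3 →Sf1  (Sf1 (Sf) sets flow on bond)
#1 →J1  (C1 outputs effort q/C1)
#0 →J2  (J1 needs exactly one f-in)
#2 →R1  (J2: bond 0 brought effort, rest push out)

#0 stroke→J2
#1 stroke→J1
#2 stroke→R1
#3 stroke→Sf1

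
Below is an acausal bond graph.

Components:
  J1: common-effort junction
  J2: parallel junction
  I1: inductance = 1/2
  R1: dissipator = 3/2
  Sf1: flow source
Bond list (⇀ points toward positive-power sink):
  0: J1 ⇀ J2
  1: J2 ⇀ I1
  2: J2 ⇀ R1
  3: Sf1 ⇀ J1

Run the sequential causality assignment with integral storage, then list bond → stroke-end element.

b3 |Sf1  (source Sf1 imposes f)
b0 |J1  (J1: last free bond brings effort in)
b1 |I1  (prefer integral on I1)
b2 |J2  (J2 needs exactly one e-in)

b0 |J1
b1 |I1
b2 |J2
b3 |Sf1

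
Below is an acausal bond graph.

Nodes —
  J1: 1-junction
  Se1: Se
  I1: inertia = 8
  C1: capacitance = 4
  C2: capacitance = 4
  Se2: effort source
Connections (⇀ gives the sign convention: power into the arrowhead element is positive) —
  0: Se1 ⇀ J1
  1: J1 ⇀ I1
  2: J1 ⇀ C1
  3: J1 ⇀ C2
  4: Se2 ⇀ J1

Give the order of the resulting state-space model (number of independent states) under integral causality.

3  (C1, C2, I1 all integral)

bond 0 stroke at J1  (Se1 fixes effort; stroke away)
bond 4 stroke at J1  (source Se2 imposes e)
bond 1 stroke at I1  (I1 integral (f out))
bond 2 stroke at J1  (1-jn J1 has f-setter on 1)
bond 3 stroke at J1  (J1 flow already set via bond 1)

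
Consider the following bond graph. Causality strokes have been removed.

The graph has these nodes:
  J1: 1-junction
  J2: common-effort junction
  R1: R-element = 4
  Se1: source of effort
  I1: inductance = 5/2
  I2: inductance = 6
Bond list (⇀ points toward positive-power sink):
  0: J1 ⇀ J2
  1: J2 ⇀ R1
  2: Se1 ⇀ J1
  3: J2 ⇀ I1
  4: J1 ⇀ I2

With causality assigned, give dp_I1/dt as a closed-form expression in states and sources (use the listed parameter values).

dp_I1/dt = -8*p_I1/5 + 2*p_I2/3

b2 stroke→J1  (Se1 fixes effort; stroke away)
b3 stroke→I1  (I1 integral (f out))
b4 stroke→I2  (I2 outputs flow p/I2)
b0 stroke→J1  (1-jn J1 has f-setter on 4)
b1 stroke→J2  (J2: last free bond brings effort in)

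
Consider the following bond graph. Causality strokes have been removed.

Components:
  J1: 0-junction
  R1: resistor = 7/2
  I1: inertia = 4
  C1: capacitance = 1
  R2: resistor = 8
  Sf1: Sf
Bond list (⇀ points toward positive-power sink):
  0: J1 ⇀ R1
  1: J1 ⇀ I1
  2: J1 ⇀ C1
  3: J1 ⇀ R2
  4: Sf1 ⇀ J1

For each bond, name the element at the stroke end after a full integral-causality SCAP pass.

bond 0 |R1
bond 1 |I1
bond 2 |J1
bond 3 |R2
bond 4 |Sf1

bond 4 stroke→Sf1  (Sf1 fixes flow; stroke at Sf1)
bond 1 stroke→I1  (I1 integral (f out))
bond 2 stroke→J1  (C1 outputs effort q/C1)
bond 0 stroke→R1  (J1: bond 2 brought effort, rest push out)
bond 3 stroke→R2  (J1: bond 2 brought effort, rest push out)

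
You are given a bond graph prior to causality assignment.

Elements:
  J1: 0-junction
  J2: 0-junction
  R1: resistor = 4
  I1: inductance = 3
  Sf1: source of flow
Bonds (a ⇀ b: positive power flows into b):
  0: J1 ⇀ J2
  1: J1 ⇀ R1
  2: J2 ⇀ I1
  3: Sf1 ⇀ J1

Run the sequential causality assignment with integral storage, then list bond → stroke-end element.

β0 stroke at J2
β1 stroke at J1
β2 stroke at I1
β3 stroke at Sf1

#3 stroke→Sf1  (Sf1 (Sf) sets flow on bond)
#2 stroke→I1  (I1 integral (f out))
#0 stroke→J2  (closing 0-jn rule on J2)
#1 stroke→J1  (J1 needs exactly one e-in)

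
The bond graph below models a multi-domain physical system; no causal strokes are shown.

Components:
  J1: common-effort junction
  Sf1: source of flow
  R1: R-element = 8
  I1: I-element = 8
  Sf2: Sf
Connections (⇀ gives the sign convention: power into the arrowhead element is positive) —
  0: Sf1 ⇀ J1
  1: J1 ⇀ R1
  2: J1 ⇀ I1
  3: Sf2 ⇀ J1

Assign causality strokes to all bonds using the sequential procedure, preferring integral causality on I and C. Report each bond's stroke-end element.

bond 0 stroke at Sf1  (Sf1 (Sf) sets flow on bond)
bond 3 stroke at Sf2  (Sf2 (Sf) sets flow on bond)
bond 2 stroke at I1  (I1 integral (f out))
bond 1 stroke at J1  (closing 0-jn rule on J1)

β0 stroke at Sf1
β1 stroke at J1
β2 stroke at I1
β3 stroke at Sf2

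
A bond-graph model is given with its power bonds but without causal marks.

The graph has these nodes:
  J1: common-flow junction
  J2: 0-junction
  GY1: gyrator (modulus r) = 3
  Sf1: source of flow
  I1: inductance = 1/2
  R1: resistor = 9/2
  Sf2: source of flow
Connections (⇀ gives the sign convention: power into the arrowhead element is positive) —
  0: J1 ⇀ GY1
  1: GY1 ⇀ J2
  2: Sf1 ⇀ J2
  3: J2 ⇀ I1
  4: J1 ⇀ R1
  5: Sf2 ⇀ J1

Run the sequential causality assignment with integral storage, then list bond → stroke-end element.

bond 0 →J1
bond 1 →J2
bond 2 →Sf1
bond 3 →I1
bond 4 →J1
bond 5 →Sf2

b2 stroke→Sf1  (Sf1 (Sf) sets flow on bond)
b5 stroke→Sf2  (Sf2: flow source, stroke at near end)
b0 stroke→J1  (J1 flow already set via bond 5)
b4 stroke→J1  (J1 flow already set via bond 5)
b1 stroke→J2  (GY GY1: same side as bond 0)
b3 stroke→I1  (common-e at J2 fixed by 1)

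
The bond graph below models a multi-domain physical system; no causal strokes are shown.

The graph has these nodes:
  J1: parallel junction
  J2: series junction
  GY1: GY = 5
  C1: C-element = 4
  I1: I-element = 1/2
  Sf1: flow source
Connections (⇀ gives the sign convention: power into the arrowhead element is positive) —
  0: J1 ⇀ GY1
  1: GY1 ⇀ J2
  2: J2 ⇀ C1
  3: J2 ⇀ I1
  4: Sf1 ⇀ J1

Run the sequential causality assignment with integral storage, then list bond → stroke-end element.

#0 stroke→J1
#1 stroke→J2
#2 stroke→J2
#3 stroke→I1
#4 stroke→Sf1

#4 |Sf1  (Sf1 fixes flow; stroke at Sf1)
#0 |J1  (J1 needs exactly one e-in)
#1 |J2  (GY1: gyrator matches bond 0)
#2 |J2  (prefer integral on C1)
#3 |I1  (J2 needs exactly one f-in)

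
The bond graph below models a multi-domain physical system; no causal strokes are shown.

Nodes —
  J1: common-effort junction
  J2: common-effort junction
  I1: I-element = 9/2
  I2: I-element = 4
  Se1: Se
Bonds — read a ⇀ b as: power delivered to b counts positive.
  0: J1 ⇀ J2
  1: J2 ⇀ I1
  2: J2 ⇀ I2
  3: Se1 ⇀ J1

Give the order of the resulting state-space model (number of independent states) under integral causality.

2  (I1, I2 all integral)

b3 stroke at J1  (Se1: effort source, stroke at far end)
b0 stroke at J2  (J1 effort already set via bond 3)
b1 stroke at I1  (J2: bond 0 brought effort, rest push out)
b2 stroke at I2  (0-jn J2 has e-setter on 0)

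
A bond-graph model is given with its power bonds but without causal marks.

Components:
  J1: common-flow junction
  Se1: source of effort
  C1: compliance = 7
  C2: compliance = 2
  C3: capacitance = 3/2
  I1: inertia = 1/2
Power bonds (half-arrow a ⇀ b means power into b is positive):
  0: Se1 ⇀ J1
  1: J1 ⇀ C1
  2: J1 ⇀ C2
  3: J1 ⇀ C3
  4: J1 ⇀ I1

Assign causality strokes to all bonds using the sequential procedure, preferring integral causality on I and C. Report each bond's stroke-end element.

#0 stroke at J1
#1 stroke at J1
#2 stroke at J1
#3 stroke at J1
#4 stroke at I1

β0 stroke→J1  (Se1 fixes effort; stroke away)
β1 stroke→J1  (C1 outputs effort q/C1)
β2 stroke→J1  (C2 outputs effort q/C2)
β3 stroke→J1  (prefer integral on C3)
β4 stroke→I1  (J1: last free bond brings flow in)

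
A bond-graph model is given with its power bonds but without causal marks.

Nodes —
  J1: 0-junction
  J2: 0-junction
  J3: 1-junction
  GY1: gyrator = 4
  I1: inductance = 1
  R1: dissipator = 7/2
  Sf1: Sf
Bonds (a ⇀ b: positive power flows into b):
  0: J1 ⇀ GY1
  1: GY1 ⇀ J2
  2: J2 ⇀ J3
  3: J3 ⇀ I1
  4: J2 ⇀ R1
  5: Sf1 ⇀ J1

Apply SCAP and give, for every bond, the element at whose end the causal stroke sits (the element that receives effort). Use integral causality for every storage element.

β0 stroke at J1
β1 stroke at J2
β2 stroke at J3
β3 stroke at I1
β4 stroke at R1
β5 stroke at Sf1

bond 5 →Sf1  (source Sf1 imposes f)
bond 0 →J1  (J1 needs exactly one e-in)
bond 1 →J2  (GY1: gyrator matches bond 0)
bond 2 →J3  (J2: bond 1 brought effort, rest push out)
bond 4 →R1  (common-e at J2 fixed by 1)
bond 3 →I1  (closing 1-jn rule on J3)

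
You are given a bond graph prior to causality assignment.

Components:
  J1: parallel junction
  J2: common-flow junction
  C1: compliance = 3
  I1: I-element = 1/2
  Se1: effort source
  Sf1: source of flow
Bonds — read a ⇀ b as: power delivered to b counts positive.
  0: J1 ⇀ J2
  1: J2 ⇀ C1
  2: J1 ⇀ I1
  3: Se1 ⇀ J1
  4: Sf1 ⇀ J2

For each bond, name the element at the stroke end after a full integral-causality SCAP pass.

#3 →J1  (Se1 fixes effort; stroke away)
#4 →Sf1  (Sf1 (Sf) sets flow on bond)
#0 →J2  (J1 effort already set via bond 3)
#2 →I1  (J1 effort already set via bond 3)
#1 →J2  (common-f at J2 fixed by 4)

bond 0 stroke→J2
bond 1 stroke→J2
bond 2 stroke→I1
bond 3 stroke→J1
bond 4 stroke→Sf1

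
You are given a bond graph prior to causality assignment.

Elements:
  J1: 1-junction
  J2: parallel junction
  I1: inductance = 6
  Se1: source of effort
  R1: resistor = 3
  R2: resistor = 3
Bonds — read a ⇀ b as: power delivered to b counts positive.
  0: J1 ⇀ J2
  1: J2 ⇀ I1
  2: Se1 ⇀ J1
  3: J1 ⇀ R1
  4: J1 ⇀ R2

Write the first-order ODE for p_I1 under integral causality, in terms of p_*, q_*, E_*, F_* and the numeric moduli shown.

dp_I1/dt = E_Se1 - p_I1

#2 stroke at J1  (Se1 fixes effort; stroke away)
#1 stroke at I1  (prefer integral on I1)
#0 stroke at J2  (closing 0-jn rule on J2)
#3 stroke at J1  (common-f at J1 fixed by 0)
#4 stroke at J1  (common-f at J1 fixed by 0)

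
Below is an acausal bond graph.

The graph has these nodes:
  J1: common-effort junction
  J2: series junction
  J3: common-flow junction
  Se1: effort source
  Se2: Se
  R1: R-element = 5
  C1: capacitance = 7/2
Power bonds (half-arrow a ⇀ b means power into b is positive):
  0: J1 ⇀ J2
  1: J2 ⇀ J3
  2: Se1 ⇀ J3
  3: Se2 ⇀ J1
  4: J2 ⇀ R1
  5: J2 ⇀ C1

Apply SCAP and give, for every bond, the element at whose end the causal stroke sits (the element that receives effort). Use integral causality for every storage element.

β0 |J2
β1 |J2
β2 |J3
β3 |J1
β4 |R1
β5 |J2

b2 →J3  (Se1 (Se) sets effort on bond)
b3 →J1  (Se2: effort source, stroke at far end)
b0 →J2  (J1: bond 3 brought effort, rest push out)
b1 →J2  (J3: last free bond brings flow in)
b5 →J2  (prefer integral on C1)
b4 →R1  (closing 1-jn rule on J2)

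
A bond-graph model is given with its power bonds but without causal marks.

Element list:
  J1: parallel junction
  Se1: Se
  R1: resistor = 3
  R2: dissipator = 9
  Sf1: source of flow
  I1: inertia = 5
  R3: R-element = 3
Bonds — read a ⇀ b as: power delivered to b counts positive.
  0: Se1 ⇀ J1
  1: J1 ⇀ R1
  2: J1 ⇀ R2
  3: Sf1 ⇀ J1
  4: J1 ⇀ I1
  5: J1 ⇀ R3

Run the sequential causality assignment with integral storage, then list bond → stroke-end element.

#0 →J1  (Se1 (Se) sets effort on bond)
#3 →Sf1  (Sf1: flow source, stroke at near end)
#1 →R1  (common-e at J1 fixed by 0)
#2 →R2  (0-jn J1 has e-setter on 0)
#4 →I1  (common-e at J1 fixed by 0)
#5 →R3  (common-e at J1 fixed by 0)

#0 stroke→J1
#1 stroke→R1
#2 stroke→R2
#3 stroke→Sf1
#4 stroke→I1
#5 stroke→R3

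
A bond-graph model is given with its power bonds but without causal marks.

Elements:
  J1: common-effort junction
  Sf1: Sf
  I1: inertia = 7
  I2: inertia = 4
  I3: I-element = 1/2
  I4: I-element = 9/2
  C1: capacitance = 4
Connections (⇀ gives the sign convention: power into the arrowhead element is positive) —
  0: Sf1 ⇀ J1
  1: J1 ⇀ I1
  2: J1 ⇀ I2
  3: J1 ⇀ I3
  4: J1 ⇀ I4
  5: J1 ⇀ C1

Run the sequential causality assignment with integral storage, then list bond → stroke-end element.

b0 stroke→Sf1
b1 stroke→I1
b2 stroke→I2
b3 stroke→I3
b4 stroke→I4
b5 stroke→J1

#0 |Sf1  (source Sf1 imposes f)
#1 |I1  (I1: I, integral causality)
#2 |I2  (I2: I, integral causality)
#3 |I3  (I3: I, integral causality)
#4 |I4  (prefer integral on I4)
#5 |J1  (closing 0-jn rule on J1)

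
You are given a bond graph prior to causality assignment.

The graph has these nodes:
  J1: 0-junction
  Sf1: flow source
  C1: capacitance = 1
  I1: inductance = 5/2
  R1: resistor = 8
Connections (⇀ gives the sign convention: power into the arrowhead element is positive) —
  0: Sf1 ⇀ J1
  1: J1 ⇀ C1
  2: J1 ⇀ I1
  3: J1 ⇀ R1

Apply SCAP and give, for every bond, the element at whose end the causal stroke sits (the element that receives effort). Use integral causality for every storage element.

#0 |Sf1  (Sf1 (Sf) sets flow on bond)
#1 |J1  (prefer integral on C1)
#2 |I1  (0-jn J1 has e-setter on 1)
#3 |R1  (0-jn J1 has e-setter on 1)

β0 |Sf1
β1 |J1
β2 |I1
β3 |R1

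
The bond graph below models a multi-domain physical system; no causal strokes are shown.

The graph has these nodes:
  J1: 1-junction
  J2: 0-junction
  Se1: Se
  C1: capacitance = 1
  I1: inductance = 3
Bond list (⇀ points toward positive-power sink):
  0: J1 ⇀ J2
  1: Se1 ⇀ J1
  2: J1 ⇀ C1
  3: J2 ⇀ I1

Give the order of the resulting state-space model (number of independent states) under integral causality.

β1 →J1  (Se1 (Se) sets effort on bond)
β2 →J1  (prefer integral on C1)
β0 →J2  (J1 needs exactly one f-in)
β3 →I1  (common-e at J2 fixed by 0)

2  (C1, I1 all integral)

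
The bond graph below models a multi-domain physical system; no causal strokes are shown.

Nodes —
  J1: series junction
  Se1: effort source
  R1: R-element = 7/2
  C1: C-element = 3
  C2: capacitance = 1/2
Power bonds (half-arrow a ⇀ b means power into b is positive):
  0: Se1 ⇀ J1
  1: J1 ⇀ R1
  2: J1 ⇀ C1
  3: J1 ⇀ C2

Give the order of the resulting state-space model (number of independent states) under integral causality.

2  (C1, C2 all integral)

bond 0 stroke at J1  (Se1 (Se) sets effort on bond)
bond 2 stroke at J1  (prefer integral on C1)
bond 3 stroke at J1  (prefer integral on C2)
bond 1 stroke at R1  (closing 1-jn rule on J1)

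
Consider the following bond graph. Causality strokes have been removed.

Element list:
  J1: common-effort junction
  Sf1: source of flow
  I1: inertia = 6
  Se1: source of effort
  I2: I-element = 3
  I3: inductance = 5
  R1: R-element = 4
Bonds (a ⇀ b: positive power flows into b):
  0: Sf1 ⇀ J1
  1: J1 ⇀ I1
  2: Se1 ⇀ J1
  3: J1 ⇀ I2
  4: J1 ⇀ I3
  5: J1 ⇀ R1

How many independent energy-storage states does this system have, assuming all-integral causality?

3  (I1, I2, I3 all integral)

#0 stroke→Sf1  (Sf1 (Sf) sets flow on bond)
#2 stroke→J1  (Se1 (Se) sets effort on bond)
#1 stroke→I1  (common-e at J1 fixed by 2)
#3 stroke→I2  (common-e at J1 fixed by 2)
#4 stroke→I3  (0-jn J1 has e-setter on 2)
#5 stroke→R1  (J1: bond 2 brought effort, rest push out)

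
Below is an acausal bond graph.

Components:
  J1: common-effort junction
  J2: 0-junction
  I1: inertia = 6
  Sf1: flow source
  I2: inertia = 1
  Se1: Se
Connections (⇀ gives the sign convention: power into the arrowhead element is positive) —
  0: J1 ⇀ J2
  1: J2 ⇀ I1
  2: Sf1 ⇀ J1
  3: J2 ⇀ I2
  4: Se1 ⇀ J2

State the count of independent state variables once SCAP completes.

2  (I1, I2 all integral)

#2 →Sf1  (Sf1 (Sf) sets flow on bond)
#4 →J2  (Se1 (Se) sets effort on bond)
#0 →J1  (J1 needs exactly one e-in)
#1 →I1  (J2 effort already set via bond 4)
#3 →I2  (J2: bond 4 brought effort, rest push out)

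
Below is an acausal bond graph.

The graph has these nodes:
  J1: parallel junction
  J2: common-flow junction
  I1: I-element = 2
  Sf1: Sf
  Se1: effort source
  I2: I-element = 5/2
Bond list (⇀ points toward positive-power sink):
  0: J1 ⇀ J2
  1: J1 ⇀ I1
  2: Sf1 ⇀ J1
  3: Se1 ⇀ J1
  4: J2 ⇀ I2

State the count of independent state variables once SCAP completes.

b2 →Sf1  (Sf1 fixes flow; stroke at Sf1)
b3 →J1  (Se1 fixes effort; stroke away)
b0 →J2  (common-e at J1 fixed by 3)
b1 →I1  (0-jn J1 has e-setter on 3)
b4 →I2  (J2 needs exactly one f-in)

2  (I1, I2 all integral)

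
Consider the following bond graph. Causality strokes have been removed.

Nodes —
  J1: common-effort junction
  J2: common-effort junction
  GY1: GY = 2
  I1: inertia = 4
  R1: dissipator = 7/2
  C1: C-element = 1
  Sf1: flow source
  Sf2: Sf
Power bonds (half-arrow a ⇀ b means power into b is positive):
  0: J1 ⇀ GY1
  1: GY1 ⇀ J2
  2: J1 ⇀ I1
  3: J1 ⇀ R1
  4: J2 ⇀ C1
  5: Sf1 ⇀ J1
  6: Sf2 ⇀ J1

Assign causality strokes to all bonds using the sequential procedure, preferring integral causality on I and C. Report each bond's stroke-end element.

β0 →GY1
β1 →GY1
β2 →I1
β3 →J1
β4 →J2
β5 →Sf1
β6 →Sf2

bond 5 stroke→Sf1  (source Sf1 imposes f)
bond 6 stroke→Sf2  (Sf2: flow source, stroke at near end)
bond 2 stroke→I1  (prefer integral on I1)
bond 4 stroke→J2  (C1: C, integral causality)
bond 1 stroke→GY1  (0-jn J2 has e-setter on 4)
bond 0 stroke→GY1  (GY1 both-in/both-out from 1)
bond 3 stroke→J1  (J1: last free bond brings effort in)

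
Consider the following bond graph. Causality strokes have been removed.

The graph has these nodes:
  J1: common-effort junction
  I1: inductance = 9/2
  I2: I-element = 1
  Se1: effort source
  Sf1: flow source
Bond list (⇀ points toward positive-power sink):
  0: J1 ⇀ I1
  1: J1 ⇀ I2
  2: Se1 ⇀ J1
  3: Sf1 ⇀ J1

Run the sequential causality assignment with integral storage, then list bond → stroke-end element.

b2 |J1  (Se1 (Se) sets effort on bond)
b3 |Sf1  (Sf1 fixes flow; stroke at Sf1)
b0 |I1  (0-jn J1 has e-setter on 2)
b1 |I2  (0-jn J1 has e-setter on 2)

#0 |I1
#1 |I2
#2 |J1
#3 |Sf1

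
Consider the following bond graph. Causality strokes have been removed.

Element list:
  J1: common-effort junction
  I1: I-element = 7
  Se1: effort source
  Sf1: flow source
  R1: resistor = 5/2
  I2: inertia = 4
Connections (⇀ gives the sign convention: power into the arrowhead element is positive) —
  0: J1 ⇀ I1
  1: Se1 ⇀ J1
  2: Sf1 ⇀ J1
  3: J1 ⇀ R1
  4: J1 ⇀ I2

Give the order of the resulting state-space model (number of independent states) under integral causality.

#1 |J1  (Se1 fixes effort; stroke away)
#2 |Sf1  (Sf1: flow source, stroke at near end)
#0 |I1  (0-jn J1 has e-setter on 1)
#3 |R1  (common-e at J1 fixed by 1)
#4 |I2  (J1: bond 1 brought effort, rest push out)

2  (I1, I2 all integral)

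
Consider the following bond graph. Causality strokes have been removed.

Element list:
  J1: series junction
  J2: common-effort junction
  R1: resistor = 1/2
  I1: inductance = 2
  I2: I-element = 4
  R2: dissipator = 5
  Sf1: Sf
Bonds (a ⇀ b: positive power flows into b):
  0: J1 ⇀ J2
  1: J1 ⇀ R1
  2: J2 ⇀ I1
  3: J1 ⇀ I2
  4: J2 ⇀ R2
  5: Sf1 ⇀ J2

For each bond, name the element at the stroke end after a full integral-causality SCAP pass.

#0 stroke at J1
#1 stroke at J1
#2 stroke at I1
#3 stroke at I2
#4 stroke at J2
#5 stroke at Sf1

b5 stroke at Sf1  (Sf1: flow source, stroke at near end)
b2 stroke at I1  (prefer integral on I1)
b3 stroke at I2  (I2 outputs flow p/I2)
b0 stroke at J1  (common-f at J1 fixed by 3)
b1 stroke at J1  (J1: bond 3 brought flow, rest push out)
b4 stroke at J2  (J2 needs exactly one e-in)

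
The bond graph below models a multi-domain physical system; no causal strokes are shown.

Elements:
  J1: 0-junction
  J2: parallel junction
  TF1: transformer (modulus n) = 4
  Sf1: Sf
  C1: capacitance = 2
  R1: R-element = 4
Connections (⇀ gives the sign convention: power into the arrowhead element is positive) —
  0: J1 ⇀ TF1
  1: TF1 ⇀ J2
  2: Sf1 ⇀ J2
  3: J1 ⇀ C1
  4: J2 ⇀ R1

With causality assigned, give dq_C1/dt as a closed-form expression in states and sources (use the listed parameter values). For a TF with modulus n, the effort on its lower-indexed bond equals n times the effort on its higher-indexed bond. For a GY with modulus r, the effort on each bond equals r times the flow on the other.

#2 →Sf1  (Sf1 fixes flow; stroke at Sf1)
#3 →J1  (C1 integral (e out))
#0 →TF1  (0-jn J1 has e-setter on 3)
#1 →J2  (TF1 one-in-one-out from 0)
#4 →R1  (0-jn J2 has e-setter on 1)

dq_C1/dt = F_Sf1/4 - q_C1/128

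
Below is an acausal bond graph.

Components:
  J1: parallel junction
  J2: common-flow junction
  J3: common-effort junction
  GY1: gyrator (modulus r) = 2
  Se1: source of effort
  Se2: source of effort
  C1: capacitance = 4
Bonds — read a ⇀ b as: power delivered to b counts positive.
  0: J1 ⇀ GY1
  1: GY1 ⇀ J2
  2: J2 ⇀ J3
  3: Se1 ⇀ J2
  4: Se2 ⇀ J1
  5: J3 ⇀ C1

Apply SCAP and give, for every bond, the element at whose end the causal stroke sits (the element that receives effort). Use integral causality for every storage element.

β3 stroke→J2  (Se1 fixes effort; stroke away)
β4 stroke→J1  (Se2 (Se) sets effort on bond)
β0 stroke→GY1  (0-jn J1 has e-setter on 4)
β1 stroke→GY1  (through GY1, causality inverts; strokes same side of GY1)
β2 stroke→J2  (J2 flow already set via bond 1)
β5 stroke→J3  (J3 needs exactly one e-in)

β0 →GY1
β1 →GY1
β2 →J2
β3 →J2
β4 →J1
β5 →J3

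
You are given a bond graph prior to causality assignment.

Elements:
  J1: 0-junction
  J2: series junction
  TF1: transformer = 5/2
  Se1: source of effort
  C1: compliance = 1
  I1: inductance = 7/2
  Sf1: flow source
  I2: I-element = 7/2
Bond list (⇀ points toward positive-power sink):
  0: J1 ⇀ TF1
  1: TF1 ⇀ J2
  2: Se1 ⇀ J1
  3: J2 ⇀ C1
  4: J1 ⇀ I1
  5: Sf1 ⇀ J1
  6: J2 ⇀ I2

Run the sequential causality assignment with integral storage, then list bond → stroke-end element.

b0 →TF1
b1 →J2
b2 →J1
b3 →J2
b4 →I1
b5 →Sf1
b6 →I2

bond 2 stroke at J1  (Se1 (Se) sets effort on bond)
bond 5 stroke at Sf1  (Sf1 fixes flow; stroke at Sf1)
bond 0 stroke at TF1  (common-e at J1 fixed by 2)
bond 4 stroke at I1  (J1: bond 2 brought effort, rest push out)
bond 1 stroke at J2  (TF1: transformer flips bond 0)
bond 3 stroke at J2  (C1 outputs effort q/C1)
bond 6 stroke at I2  (J2: last free bond brings flow in)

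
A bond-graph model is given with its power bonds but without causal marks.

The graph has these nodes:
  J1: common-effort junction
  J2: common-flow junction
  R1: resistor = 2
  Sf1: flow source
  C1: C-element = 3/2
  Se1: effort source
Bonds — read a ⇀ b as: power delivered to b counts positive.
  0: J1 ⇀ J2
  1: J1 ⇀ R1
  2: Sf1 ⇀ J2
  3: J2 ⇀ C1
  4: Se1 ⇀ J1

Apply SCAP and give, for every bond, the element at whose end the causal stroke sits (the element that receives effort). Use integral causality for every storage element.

β2 →Sf1  (Sf1 fixes flow; stroke at Sf1)
β4 →J1  (Se1 (Se) sets effort on bond)
β0 →J2  (J1: bond 4 brought effort, rest push out)
β1 →R1  (0-jn J1 has e-setter on 4)
β3 →J2  (J2: bond 2 brought flow, rest push out)

β0 stroke→J2
β1 stroke→R1
β2 stroke→Sf1
β3 stroke→J2
β4 stroke→J1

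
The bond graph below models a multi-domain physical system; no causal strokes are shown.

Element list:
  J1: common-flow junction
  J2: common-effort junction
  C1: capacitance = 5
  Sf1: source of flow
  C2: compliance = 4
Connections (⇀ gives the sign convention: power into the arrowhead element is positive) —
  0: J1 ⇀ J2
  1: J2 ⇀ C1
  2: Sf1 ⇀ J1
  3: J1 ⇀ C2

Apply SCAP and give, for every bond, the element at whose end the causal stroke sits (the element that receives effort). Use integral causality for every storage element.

bond 2 stroke→Sf1  (Sf1 (Sf) sets flow on bond)
bond 0 stroke→J1  (1-jn J1 has f-setter on 2)
bond 3 stroke→J1  (1-jn J1 has f-setter on 2)
bond 1 stroke→J2  (only one effort-in slot at J2)

#0 stroke→J1
#1 stroke→J2
#2 stroke→Sf1
#3 stroke→J1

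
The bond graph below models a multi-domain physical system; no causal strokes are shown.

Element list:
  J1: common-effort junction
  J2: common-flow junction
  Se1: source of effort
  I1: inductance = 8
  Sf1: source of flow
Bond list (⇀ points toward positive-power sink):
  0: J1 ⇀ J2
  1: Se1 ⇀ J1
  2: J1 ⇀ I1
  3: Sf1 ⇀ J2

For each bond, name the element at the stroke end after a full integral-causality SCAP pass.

b1 →J1  (source Se1 imposes e)
b3 →Sf1  (Sf1 (Sf) sets flow on bond)
b0 →J2  (J1: bond 1 brought effort, rest push out)
b2 →I1  (common-e at J1 fixed by 1)

#0 →J2
#1 →J1
#2 →I1
#3 →Sf1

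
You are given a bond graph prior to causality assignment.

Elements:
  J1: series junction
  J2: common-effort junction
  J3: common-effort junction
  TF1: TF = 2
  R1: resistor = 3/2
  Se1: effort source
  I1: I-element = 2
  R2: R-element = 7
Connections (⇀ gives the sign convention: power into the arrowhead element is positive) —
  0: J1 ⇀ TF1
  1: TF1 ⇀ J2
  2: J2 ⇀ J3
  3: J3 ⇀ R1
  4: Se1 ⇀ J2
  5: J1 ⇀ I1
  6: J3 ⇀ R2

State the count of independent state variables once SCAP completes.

β4 stroke at J2  (Se1 fixes effort; stroke away)
β1 stroke at TF1  (0-jn J2 has e-setter on 4)
β2 stroke at J3  (J2: bond 4 brought effort, rest push out)
β3 stroke at R1  (J3 effort already set via bond 2)
β6 stroke at R2  (J3: bond 2 brought effort, rest push out)
β0 stroke at J1  (TF1: transformer flips bond 1)
β5 stroke at I1  (only one flow-in slot at J1)

1  (I1 all integral)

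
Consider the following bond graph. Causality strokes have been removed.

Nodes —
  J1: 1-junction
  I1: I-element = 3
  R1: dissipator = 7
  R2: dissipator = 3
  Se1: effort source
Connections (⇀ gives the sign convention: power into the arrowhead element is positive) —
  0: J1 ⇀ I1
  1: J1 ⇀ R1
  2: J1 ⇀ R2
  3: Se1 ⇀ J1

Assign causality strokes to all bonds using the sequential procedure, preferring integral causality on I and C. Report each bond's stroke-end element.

#0 |I1
#1 |J1
#2 |J1
#3 |J1

β3 →J1  (Se1 fixes effort; stroke away)
β0 →I1  (I1 integral (f out))
β1 →J1  (common-f at J1 fixed by 0)
β2 →J1  (common-f at J1 fixed by 0)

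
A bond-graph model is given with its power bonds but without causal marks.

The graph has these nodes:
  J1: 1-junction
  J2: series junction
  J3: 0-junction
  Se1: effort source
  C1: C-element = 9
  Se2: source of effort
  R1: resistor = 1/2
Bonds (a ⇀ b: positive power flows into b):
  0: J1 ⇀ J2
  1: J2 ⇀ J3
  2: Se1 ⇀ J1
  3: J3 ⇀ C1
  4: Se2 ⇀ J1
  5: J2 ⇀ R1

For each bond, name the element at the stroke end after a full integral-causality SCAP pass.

#0 stroke→J2
#1 stroke→J2
#2 stroke→J1
#3 stroke→J3
#4 stroke→J1
#5 stroke→R1

#2 →J1  (source Se1 imposes e)
#4 →J1  (Se2 (Se) sets effort on bond)
#0 →J2  (only one flow-in slot at J1)
#3 →J3  (prefer integral on C1)
#1 →J2  (J3: bond 3 brought effort, rest push out)
#5 →R1  (J2 needs exactly one f-in)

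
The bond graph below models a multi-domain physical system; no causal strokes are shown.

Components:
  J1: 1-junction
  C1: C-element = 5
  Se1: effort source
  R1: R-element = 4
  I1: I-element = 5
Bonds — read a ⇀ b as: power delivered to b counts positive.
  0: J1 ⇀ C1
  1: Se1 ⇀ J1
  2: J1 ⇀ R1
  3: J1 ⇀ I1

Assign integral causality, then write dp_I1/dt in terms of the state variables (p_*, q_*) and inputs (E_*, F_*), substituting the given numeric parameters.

bond 1 stroke→J1  (Se1 fixes effort; stroke away)
bond 0 stroke→J1  (C1 integral (e out))
bond 3 stroke→I1  (I1: I, integral causality)
bond 2 stroke→J1  (J1: bond 3 brought flow, rest push out)

dp_I1/dt = E_Se1 - 4*p_I1/5 - q_C1/5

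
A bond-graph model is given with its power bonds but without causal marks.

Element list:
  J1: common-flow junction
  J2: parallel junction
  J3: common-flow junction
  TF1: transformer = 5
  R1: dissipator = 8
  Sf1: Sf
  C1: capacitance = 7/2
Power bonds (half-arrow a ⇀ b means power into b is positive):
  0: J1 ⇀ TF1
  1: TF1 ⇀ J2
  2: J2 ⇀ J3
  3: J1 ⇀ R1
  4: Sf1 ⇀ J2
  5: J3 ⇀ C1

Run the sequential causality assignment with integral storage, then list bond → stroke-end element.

b0 |J1
b1 |TF1
b2 |J2
b3 |R1
b4 |Sf1
b5 |J3

bond 4 |Sf1  (Sf1 fixes flow; stroke at Sf1)
bond 5 |J3  (C1: C, integral causality)
bond 2 |J2  (closing 1-jn rule on J3)
bond 1 |TF1  (0-jn J2 has e-setter on 2)
bond 0 |J1  (TF TF1: opposite of bond 1)
bond 3 |R1  (only one flow-in slot at J1)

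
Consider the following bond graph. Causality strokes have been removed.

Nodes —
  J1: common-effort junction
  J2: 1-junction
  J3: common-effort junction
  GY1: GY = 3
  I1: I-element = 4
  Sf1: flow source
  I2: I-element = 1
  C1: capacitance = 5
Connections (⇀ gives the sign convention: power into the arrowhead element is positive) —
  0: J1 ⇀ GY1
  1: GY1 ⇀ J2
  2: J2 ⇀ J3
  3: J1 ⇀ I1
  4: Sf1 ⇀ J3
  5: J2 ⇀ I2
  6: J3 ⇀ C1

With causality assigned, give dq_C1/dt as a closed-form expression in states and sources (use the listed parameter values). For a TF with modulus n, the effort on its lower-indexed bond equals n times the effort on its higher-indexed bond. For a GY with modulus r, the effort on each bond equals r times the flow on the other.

dq_C1/dt = F_Sf1 + p_I2

β4 |Sf1  (Sf1 fixes flow; stroke at Sf1)
β3 |I1  (prefer integral on I1)
β0 |J1  (J1 needs exactly one e-in)
β1 |J2  (through GY1, causality inverts; strokes same side of GY1)
β5 |I2  (I2: I, integral causality)
β2 |J2  (J2 flow already set via bond 5)
β6 |J3  (J3 needs exactly one e-in)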